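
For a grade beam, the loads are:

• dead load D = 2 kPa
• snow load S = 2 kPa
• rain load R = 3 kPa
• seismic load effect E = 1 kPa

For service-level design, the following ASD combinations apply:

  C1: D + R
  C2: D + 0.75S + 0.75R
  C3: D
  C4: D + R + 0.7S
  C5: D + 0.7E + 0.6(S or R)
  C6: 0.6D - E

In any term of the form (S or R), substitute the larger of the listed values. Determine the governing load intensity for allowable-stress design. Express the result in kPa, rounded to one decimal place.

6.4 kPa

(S or R) → R = 3 kPa.
C1: 1.0(2) + 1.0(3) = 5.0
C2: 1.0(2) + 0.75(2) + 0.75(3) = 5.8
C3: 1.0(2) = 2.0
C4: 1.0(2) + 1.0(3) + 0.7(2) = 6.4
C5: 1.0(2) + 0.7(1) + 0.6(3) = 4.5
C6: 0.6(2) - 1.0(1) = 0.2
The controlling combination is 4, giving 6.4 kPa.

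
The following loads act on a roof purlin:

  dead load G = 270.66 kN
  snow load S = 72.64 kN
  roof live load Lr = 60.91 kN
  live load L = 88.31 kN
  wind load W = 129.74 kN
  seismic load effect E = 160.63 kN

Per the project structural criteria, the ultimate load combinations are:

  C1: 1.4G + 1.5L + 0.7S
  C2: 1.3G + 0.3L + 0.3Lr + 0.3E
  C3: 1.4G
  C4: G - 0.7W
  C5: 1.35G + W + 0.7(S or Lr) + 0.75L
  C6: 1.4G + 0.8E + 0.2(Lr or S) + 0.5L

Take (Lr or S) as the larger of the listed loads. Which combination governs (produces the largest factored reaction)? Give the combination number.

(S or Lr) → S = 72.64 kN; (Lr or S) → S = 72.64 kN.
C1: 1.4(270.66) + 1.5(88.31) + 0.7(72.64) = 378.92 + 132.47 + 50.85 = 562.24
C2: 1.3(270.66) + 0.3(88.31) + 0.3(60.91) + 0.3(160.63) = 351.86 + 26.49 + 18.27 + 48.19 = 444.81
C3: 1.4(270.66) = 378.92
C4: 1.0(270.66) - 0.7(129.74) = 270.66 - 90.82 = 179.84
C5: 1.35(270.66) + 1.0(129.74) + 0.7(72.64) + 0.75(88.31) = 365.39 + 129.74 + 50.85 + 66.23 = 612.21
C6: 1.4(270.66) + 0.8(160.63) + 0.2(72.64) + 0.5(88.31) = 378.92 + 128.50 + 14.53 + 44.16 = 566.11
The largest value is 612.21 kN from combination 5.

Combination 5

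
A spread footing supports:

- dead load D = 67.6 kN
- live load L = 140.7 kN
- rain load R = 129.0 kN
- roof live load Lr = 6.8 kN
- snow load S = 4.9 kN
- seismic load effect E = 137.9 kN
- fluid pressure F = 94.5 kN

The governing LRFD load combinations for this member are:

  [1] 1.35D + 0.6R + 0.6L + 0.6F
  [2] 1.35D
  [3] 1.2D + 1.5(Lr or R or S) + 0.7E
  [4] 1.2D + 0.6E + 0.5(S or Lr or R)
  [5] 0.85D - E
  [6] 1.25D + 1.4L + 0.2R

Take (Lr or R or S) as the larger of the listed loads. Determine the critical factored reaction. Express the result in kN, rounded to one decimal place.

(Lr or R or S) → R = 129.0 kN; (S or Lr or R) → R = 129.0 kN.
[1] 1.35(67.6) + 0.6(129.0) + 0.6(140.7) + 0.6(94.5) = 91.3 + 77.4 + 84.4 + 56.7 = 309.8
[2] 1.35(67.6) = 91.3
[3] 1.2(67.6) + 1.5(129.0) + 0.7(137.9) = 371.2
[4] 1.2(67.6) + 0.6(137.9) + 0.5(129.0) = 228.4
[5] 0.85(67.6) - 1.0(137.9) = 57.5 - 137.9 = -80.4
[6] 1.25(67.6) + 1.4(140.7) + 0.2(129.0) = 84.5 + 197.0 + 25.8 = 307.3
Maximum is from combination 3.

371.2 kN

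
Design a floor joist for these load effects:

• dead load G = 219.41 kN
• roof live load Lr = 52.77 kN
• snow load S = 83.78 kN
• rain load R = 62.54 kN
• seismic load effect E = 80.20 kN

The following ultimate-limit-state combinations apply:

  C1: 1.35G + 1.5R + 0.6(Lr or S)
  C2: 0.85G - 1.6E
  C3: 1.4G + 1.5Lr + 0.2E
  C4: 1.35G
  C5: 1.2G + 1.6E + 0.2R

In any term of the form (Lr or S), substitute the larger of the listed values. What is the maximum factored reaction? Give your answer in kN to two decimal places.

(Lr or S) → S = 83.78 kN.
C1: 1.35(219.41) + 1.5(62.54) + 0.6(83.78) = 440.28
C2: 0.85(219.41) - 1.6(80.20) = 58.18
C3: 1.4(219.41) + 1.5(52.77) + 0.2(80.20) = 402.37
C4: 1.35(219.41) = 296.20
C5: 1.2(219.41) + 1.6(80.20) + 0.2(62.54) = 404.12
The controlling combination is 1, giving 440.28 kN.

440.28 kN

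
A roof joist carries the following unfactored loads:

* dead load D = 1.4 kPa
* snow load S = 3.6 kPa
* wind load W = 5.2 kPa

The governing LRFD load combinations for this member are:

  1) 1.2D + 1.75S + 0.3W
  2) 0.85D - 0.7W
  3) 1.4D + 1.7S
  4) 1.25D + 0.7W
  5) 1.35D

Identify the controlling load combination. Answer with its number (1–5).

Combination 1

1) 1.2(1.4) + 1.75(3.6) + 0.3(5.2) = 1.68 + 6.30 + 1.56 = 9.54
2) 0.85(1.4) - 0.7(5.2) = 1.19 - 3.64 = -2.45
3) 1.4(1.4) + 1.7(3.6) = 1.96 + 6.12 = 8.08
4) 1.25(1.4) + 0.7(5.2) = 1.75 + 3.64 = 5.39
5) 1.35(1.4) = 1.89
The largest value is 9.54 kPa from combination 1.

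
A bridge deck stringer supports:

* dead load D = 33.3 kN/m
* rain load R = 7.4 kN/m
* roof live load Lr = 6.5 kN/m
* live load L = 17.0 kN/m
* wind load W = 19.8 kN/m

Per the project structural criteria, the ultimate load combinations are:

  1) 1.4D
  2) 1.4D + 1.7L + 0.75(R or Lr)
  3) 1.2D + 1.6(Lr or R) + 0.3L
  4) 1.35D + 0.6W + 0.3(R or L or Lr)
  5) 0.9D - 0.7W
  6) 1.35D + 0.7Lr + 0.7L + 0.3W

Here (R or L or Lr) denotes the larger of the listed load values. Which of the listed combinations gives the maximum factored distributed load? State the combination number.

(R or Lr) → R = 7.4 kN/m; (Lr or R) → R = 7.4 kN/m; (R or L or Lr) → L = 17.0 kN/m.
1) 1.4(33.3) = 46.6
2) 1.4(33.3) + 1.7(17.0) + 0.75(7.4) = 81.1
3) 1.2(33.3) + 1.6(7.4) + 0.3(17.0) = 56.9
4) 1.35(33.3) + 0.6(19.8) + 0.3(17.0) = 61.9
5) 0.9(33.3) - 0.7(19.8) = 16.1
6) 1.35(33.3) + 0.7(6.5) + 0.7(17.0) + 0.3(19.8) = 67.3
The largest value is 81.1 kN/m from combination 2.

Combination 2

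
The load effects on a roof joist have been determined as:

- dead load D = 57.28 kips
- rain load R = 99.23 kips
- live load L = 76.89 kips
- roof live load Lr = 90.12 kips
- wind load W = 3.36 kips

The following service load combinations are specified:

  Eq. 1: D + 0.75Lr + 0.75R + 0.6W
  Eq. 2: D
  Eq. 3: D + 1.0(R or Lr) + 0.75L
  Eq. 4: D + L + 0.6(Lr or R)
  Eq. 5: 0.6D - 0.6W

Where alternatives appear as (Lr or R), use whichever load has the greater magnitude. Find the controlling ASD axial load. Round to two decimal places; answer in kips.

214.18 kips

(R or Lr) → R = 99.23 kips; (Lr or R) → R = 99.23 kips.
Eq. 1: 1.0(57.28) + 0.75(90.12) + 0.75(99.23) + 0.6(3.36) = 57.28 + 67.59 + 74.42 + 2.02 = 201.31
Eq. 2: 1.0(57.28) = 57.28
Eq. 3: 1.0(57.28) + 1.0(99.23) + 0.75(76.89) = 57.28 + 99.23 + 57.67 = 214.18
Eq. 4: 1.0(57.28) + 1.0(76.89) + 0.6(99.23) = 57.28 + 76.89 + 59.54 = 193.71
Eq. 5: 0.6(57.28) - 0.6(3.36) = 34.37 - 2.02 = 32.35
Combination 3 governs: P = 214.18 kips.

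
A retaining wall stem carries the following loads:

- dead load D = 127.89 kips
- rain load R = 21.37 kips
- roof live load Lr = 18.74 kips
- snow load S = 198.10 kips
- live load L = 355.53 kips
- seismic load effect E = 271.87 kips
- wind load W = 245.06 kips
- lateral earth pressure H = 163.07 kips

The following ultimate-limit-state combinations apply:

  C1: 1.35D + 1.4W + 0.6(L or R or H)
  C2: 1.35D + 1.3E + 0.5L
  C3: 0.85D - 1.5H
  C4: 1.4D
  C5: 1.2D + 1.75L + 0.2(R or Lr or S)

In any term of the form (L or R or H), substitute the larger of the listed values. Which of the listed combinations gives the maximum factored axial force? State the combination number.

(L or R or H) → L = 355.53 kips; (R or Lr or S) → S = 198.10 kips.
C1: 1.35(127.89) + 1.4(245.06) + 0.6(355.53) = 729.05
C2: 1.35(127.89) + 1.3(271.87) + 0.5(355.53) = 703.85
C3: 0.85(127.89) - 1.5(163.07) = -135.90
C4: 1.4(127.89) = 179.05
C5: 1.2(127.89) + 1.75(355.53) + 0.2(198.10) = 815.27
The largest value is 815.27 kips from combination 5.

Combination 5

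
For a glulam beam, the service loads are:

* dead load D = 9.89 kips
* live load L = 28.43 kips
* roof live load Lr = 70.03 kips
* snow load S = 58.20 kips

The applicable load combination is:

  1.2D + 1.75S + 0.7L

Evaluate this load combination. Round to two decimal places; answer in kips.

1.2(9.89) + 1.75(58.20) + 0.7(28.43) = 11.87 + 101.85 + 19.90 = 133.62
P_u = 133.62 kips.

133.62 kips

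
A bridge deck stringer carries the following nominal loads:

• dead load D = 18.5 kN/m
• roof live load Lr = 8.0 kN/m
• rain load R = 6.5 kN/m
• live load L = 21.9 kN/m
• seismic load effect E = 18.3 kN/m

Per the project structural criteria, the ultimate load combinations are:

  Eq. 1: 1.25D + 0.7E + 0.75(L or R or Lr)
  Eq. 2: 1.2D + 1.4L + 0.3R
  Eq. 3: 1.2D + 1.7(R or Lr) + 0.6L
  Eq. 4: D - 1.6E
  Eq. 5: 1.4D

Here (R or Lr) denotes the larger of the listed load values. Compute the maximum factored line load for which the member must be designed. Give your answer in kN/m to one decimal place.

54.8 kN/m

(L or R or Lr) → L = 21.9 kN/m; (R or Lr) → Lr = 8.0 kN/m.
Eq. 1: 1.25(18.5) + 0.7(18.3) + 0.75(21.9) = 52.4
Eq. 2: 1.2(18.5) + 1.4(21.9) + 0.3(6.5) = 54.8
Eq. 3: 1.2(18.5) + 1.7(8.0) + 0.6(21.9) = 22.2 + 13.6 + 13.1 = 48.9
Eq. 4: 1.0(18.5) - 1.6(18.3) = 18.5 - 29.3 = -10.8
Eq. 5: 1.4(18.5) = 25.9
The controlling combination is 2, giving 54.8 kN/m.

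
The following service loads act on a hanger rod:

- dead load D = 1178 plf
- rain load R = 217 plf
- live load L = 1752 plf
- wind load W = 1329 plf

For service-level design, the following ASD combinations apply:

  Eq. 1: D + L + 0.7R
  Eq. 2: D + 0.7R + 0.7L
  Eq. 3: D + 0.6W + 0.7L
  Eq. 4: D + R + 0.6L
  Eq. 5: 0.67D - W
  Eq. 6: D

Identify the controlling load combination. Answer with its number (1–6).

Eq. 1: 1.0(1178) + 1.0(1752) + 0.7(217) = 1178.0 + 1752.0 + 151.9 = 3081.9
Eq. 2: 1.0(1178) + 0.7(217) + 0.7(1752) = 1178.0 + 151.9 + 1226.4 = 2556.3
Eq. 3: 1.0(1178) + 0.6(1329) + 0.7(1752) = 1178.0 + 797.4 + 1226.4 = 3201.8
Eq. 4: 1.0(1178) + 1.0(217) + 0.6(1752) = 1178.0 + 217.0 + 1051.2 = 2446.2
Eq. 5: 0.67(1178) - 1.0(1329) = 789.3 - 1329.0 = -539.7
Eq. 6: 1.0(1178) = 1178.0
The largest value is 3201.8 plf from combination 3.

Combination 3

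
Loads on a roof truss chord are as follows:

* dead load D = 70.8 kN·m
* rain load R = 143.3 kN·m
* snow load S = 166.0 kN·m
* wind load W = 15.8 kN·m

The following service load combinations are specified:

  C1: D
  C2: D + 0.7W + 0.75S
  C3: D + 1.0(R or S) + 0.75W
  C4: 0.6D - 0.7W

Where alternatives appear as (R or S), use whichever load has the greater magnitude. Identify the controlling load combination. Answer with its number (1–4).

(R or S) → S = 166.0 kN·m.
C1: 1.0(70.8) = 70.80
C2: 1.0(70.8) + 0.7(15.8) + 0.75(166.0) = 70.80 + 11.06 + 124.50 = 206.36
C3: 1.0(70.8) + 1.0(166.0) + 0.75(15.8) = 70.80 + 166.00 + 11.85 = 248.65
C4: 0.6(70.8) - 0.7(15.8) = 42.48 - 11.06 = 31.42
The largest value is 248.65 kN·m from combination 3.

Combination 3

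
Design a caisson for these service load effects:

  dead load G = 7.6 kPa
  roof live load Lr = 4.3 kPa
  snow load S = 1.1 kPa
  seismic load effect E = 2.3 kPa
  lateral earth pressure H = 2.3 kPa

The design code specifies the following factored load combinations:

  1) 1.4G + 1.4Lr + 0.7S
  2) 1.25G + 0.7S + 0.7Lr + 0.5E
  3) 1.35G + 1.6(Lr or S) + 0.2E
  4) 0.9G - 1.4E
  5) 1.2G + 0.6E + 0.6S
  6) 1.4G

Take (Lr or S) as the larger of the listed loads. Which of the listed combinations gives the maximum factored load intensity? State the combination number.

(Lr or S) → Lr = 4.3 kPa.
1) 1.4(7.6) + 1.4(4.3) + 0.7(1.1) = 10.64 + 6.02 + 0.77 = 17.43
2) 1.25(7.6) + 0.7(1.1) + 0.7(4.3) + 0.5(2.3) = 9.50 + 0.77 + 3.01 + 1.15 = 14.43
3) 1.35(7.6) + 1.6(4.3) + 0.2(2.3) = 10.26 + 6.88 + 0.46 = 17.60
4) 0.9(7.6) - 1.4(2.3) = 6.84 - 3.22 = 3.62
5) 1.2(7.6) + 0.6(2.3) + 0.6(1.1) = 9.12 + 1.38 + 0.66 = 11.16
6) 1.4(7.6) = 10.64
The largest value is 17.60 kPa from combination 3.

Combination 3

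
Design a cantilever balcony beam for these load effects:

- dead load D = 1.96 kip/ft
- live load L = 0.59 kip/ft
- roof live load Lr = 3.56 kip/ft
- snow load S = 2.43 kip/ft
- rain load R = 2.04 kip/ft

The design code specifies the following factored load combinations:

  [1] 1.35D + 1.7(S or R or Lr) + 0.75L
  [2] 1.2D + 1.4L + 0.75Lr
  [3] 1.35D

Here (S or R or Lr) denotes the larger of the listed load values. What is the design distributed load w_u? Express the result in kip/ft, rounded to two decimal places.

(S or R or Lr) → Lr = 3.56 kip/ft.
[1] 1.35(1.96) + 1.7(3.56) + 0.75(0.59) = 2.65 + 6.05 + 0.44 = 9.14
[2] 1.2(1.96) + 1.4(0.59) + 0.75(3.56) = 2.35 + 0.83 + 2.67 = 5.85
[3] 1.35(1.96) = 2.65
The controlling combination is 1, giving 9.14 kip/ft.

9.14 kip/ft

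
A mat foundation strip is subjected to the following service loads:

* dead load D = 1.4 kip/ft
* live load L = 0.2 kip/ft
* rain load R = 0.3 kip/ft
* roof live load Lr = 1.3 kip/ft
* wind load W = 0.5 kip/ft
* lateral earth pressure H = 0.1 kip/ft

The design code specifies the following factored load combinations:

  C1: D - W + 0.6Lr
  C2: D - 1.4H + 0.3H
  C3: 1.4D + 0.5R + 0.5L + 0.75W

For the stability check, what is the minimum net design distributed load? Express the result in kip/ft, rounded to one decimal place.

C1: 1.0(1.4) - 1.0(0.5) + 0.6(1.3) = 1.7
C2: 1.0(1.4) - 1.4(0.1) + 0.3(0.1) = 1.3
C3: 1.4(1.4) + 0.5(0.3) + 0.5(0.2) + 0.75(0.5) = 2.6
Combination 2 gives the minimum: 1.3 kip/ft.

1.3 kip/ft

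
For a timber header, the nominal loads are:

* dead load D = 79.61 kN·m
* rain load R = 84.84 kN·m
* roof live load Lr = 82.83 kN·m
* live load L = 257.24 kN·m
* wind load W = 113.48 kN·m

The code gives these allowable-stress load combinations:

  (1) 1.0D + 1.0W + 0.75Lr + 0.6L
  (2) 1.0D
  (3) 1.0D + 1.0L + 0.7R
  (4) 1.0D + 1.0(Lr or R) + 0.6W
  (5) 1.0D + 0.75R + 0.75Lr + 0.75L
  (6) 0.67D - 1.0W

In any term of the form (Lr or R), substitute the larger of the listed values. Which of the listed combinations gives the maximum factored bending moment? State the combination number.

(Lr or R) → R = 84.84 kN·m.
(1) 1.0(79.61) + 1.0(113.48) + 0.75(82.83) + 0.6(257.24) = 409.56
(2) 1.0(79.61) = 79.61
(3) 1.0(79.61) + 1.0(257.24) + 0.7(84.84) = 79.61 + 257.24 + 59.39 = 396.24
(4) 1.0(79.61) + 1.0(84.84) + 0.6(113.48) = 79.61 + 84.84 + 68.09 = 232.54
(5) 1.0(79.61) + 0.75(84.84) + 0.75(82.83) + 0.75(257.24) = 79.61 + 63.63 + 62.12 + 192.93 = 398.29
(6) 0.67(79.61) - 1.0(113.48) = 53.34 - 113.48 = -60.14
The largest value is 409.56 kN·m from combination 1.

Combination 1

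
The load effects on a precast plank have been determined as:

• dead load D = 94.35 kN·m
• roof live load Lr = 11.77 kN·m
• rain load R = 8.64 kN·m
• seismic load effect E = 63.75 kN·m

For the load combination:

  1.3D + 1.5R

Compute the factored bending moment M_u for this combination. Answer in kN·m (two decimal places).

135.62 kN·m

1.3(94.35) + 1.5(8.64) = 122.66 + 12.96 = 135.62
M_u = 135.62 kN·m.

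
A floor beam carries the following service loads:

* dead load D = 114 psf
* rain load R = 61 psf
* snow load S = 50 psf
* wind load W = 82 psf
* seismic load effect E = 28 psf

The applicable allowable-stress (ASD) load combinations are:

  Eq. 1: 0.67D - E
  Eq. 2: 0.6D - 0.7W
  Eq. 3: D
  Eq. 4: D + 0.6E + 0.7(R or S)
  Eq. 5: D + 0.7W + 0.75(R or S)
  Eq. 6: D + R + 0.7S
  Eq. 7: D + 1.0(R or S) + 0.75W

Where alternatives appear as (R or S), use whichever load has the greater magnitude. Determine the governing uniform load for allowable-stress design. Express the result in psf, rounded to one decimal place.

(R or S) → R = 61 psf.
Eq. 1: 0.67(114) - 1.0(28) = 76.4 - 28.0 = 48.4
Eq. 2: 0.6(114) - 0.7(82) = 68.4 - 57.4 = 11.0
Eq. 3: 1.0(114) = 114.0
Eq. 4: 1.0(114) + 0.6(28) + 0.7(61) = 114.0 + 16.8 + 42.7 = 173.5
Eq. 5: 1.0(114) + 0.7(82) + 0.75(61) = 114.0 + 57.4 + 45.8 = 217.2
Eq. 6: 1.0(114) + 1.0(61) + 0.7(50) = 114.0 + 61.0 + 35.0 = 210.0
Eq. 7: 1.0(114) + 1.0(61) + 0.75(82) = 114.0 + 61.0 + 61.5 = 236.5
Combination 7 governs: q = 236.5 psf.

236.5 psf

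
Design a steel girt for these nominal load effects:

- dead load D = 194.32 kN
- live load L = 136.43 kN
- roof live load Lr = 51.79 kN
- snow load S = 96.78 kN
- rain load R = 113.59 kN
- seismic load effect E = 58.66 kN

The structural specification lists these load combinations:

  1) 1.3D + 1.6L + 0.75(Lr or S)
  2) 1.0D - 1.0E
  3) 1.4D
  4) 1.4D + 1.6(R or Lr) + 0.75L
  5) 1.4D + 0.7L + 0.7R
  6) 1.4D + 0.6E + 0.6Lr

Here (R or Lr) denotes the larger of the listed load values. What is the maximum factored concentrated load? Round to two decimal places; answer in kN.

(Lr or S) → S = 96.78 kN; (R or Lr) → R = 113.59 kN.
1) 1.3(194.32) + 1.6(136.43) + 0.75(96.78) = 543.49
2) 1.0(194.32) - 1.0(58.66) = 135.66
3) 1.4(194.32) = 272.05
4) 1.4(194.32) + 1.6(113.59) + 0.75(136.43) = 556.11
5) 1.4(194.32) + 0.7(136.43) + 0.7(113.59) = 447.06
6) 1.4(194.32) + 0.6(58.66) + 0.6(51.79) = 338.32
The controlling combination is 4, giving 556.11 kN.

556.11 kN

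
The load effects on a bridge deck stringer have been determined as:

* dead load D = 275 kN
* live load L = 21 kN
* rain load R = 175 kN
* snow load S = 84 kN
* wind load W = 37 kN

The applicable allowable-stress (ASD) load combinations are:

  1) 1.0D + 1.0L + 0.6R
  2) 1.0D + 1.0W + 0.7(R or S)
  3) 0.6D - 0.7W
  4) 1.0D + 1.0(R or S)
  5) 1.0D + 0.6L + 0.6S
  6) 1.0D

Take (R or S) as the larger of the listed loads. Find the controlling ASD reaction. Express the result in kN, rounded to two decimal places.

450.00 kN

(R or S) → R = 175 kN.
1) 1.0(275) + 1.0(21) + 0.6(175) = 401.00
2) 1.0(275) + 1.0(37) + 0.7(175) = 434.50
3) 0.6(275) - 0.7(37) = 139.10
4) 1.0(275) + 1.0(175) = 450.00
5) 1.0(275) + 0.6(21) + 0.6(84) = 338.00
6) 1.0(275) = 275.00
Combination 4 governs: V = 450.00 kN.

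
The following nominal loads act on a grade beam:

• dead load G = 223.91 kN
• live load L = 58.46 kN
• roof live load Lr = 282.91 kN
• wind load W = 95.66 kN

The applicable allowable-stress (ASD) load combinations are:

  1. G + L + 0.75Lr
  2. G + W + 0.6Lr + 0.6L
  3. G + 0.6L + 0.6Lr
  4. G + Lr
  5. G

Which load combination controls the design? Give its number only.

1. 1.0(223.91) + 1.0(58.46) + 0.75(282.91) = 223.91 + 58.46 + 212.18 = 494.55
2. 1.0(223.91) + 1.0(95.66) + 0.6(282.91) + 0.6(58.46) = 524.39
3. 1.0(223.91) + 0.6(58.46) + 0.6(282.91) = 428.73
4. 1.0(223.91) + 1.0(282.91) = 223.91 + 282.91 = 506.82
5. 1.0(223.91) = 223.91
The largest value is 524.39 kN from combination 2.

Combination 2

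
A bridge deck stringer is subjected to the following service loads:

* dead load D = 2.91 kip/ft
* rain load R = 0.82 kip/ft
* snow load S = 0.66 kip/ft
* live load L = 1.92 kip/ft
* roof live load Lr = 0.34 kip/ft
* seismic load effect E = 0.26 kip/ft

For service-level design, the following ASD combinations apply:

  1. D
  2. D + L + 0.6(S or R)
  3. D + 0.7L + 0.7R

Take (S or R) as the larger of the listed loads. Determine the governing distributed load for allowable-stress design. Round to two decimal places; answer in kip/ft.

(S or R) → R = 0.82 kip/ft.
1. 1.0(2.91) = 2.91
2. 1.0(2.91) + 1.0(1.92) + 0.6(0.82) = 2.91 + 1.92 + 0.49 = 5.32
3. 1.0(2.91) + 0.7(1.92) + 0.7(0.82) = 4.83
Combination 2 governs: w = 5.32 kip/ft.

5.32 kip/ft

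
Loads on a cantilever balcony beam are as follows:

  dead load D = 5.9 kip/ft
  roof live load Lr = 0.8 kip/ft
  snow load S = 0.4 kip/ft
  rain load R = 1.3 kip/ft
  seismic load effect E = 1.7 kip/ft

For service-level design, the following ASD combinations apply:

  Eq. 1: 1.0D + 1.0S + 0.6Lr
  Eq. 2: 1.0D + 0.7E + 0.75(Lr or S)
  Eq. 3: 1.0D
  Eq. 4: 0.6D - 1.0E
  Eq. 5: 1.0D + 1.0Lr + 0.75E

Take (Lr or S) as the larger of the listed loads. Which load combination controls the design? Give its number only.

Combination 5

(Lr or S) → Lr = 0.8 kip/ft.
Eq. 1: 1.0(5.9) + 1.0(0.4) + 0.6(0.8) = 5.9 + 0.4 + 0.5 = 6.8
Eq. 2: 1.0(5.9) + 0.7(1.7) + 0.75(0.8) = 5.9 + 1.2 + 0.6 = 7.7
Eq. 3: 1.0(5.9) = 5.9
Eq. 4: 0.6(5.9) - 1.0(1.7) = 3.5 - 1.7 = 1.8
Eq. 5: 1.0(5.9) + 1.0(0.8) + 0.75(1.7) = 5.9 + 0.8 + 1.3 = 8.0
The largest value is 8.0 kip/ft from combination 5.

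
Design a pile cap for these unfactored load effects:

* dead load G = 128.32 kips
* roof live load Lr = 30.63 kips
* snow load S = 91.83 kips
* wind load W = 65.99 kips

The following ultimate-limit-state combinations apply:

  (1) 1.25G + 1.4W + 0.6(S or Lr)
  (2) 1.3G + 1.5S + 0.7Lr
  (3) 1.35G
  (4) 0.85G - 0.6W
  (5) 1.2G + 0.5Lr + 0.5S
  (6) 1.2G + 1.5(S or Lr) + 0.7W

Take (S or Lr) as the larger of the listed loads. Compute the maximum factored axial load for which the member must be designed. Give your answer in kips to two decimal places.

(S or Lr) → S = 91.83 kips.
(1) 1.25(128.32) + 1.4(65.99) + 0.6(91.83) = 307.88
(2) 1.3(128.32) + 1.5(91.83) + 0.7(30.63) = 326.00
(3) 1.35(128.32) = 173.23
(4) 0.85(128.32) - 0.6(65.99) = 109.07 - 39.59 = 69.48
(5) 1.2(128.32) + 0.5(30.63) + 0.5(91.83) = 215.21
(6) 1.2(128.32) + 1.5(91.83) + 0.7(65.99) = 153.98 + 137.75 + 46.19 = 337.92
The controlling combination is 6, giving 337.92 kips.

337.92 kips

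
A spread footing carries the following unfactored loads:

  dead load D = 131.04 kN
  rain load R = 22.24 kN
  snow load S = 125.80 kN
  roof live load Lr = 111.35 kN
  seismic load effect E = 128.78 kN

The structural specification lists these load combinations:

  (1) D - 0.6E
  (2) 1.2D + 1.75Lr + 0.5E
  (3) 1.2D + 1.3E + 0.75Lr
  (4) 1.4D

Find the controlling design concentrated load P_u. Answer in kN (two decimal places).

416.50 kN

(1) 1.0(131.04) - 0.6(128.78) = 131.04 - 77.27 = 53.77
(2) 1.2(131.04) + 1.75(111.35) + 0.5(128.78) = 157.25 + 194.86 + 64.39 = 416.50
(3) 1.2(131.04) + 1.3(128.78) + 0.75(111.35) = 157.25 + 167.41 + 83.51 = 408.17
(4) 1.4(131.04) = 183.46
Combination 2 governs: P_u = 416.50 kN.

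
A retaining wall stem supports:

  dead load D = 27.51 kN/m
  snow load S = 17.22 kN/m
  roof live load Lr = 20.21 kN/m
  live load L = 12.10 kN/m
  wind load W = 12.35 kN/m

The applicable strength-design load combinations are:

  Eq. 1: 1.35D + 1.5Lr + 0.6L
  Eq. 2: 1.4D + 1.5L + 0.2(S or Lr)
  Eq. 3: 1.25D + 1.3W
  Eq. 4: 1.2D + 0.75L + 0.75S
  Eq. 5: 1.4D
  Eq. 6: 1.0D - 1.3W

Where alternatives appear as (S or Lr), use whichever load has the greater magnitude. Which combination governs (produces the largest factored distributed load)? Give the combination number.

(S or Lr) → Lr = 20.21 kN/m.
Eq. 1: 1.35(27.51) + 1.5(20.21) + 0.6(12.10) = 74.71
Eq. 2: 1.4(27.51) + 1.5(12.10) + 0.2(20.21) = 60.71
Eq. 3: 1.25(27.51) + 1.3(12.35) = 50.44
Eq. 4: 1.2(27.51) + 0.75(12.10) + 0.75(17.22) = 55.00
Eq. 5: 1.4(27.51) = 38.51
Eq. 6: 1.0(27.51) - 1.3(12.35) = 11.46
The largest value is 74.71 kN/m from combination 1.

Combination 1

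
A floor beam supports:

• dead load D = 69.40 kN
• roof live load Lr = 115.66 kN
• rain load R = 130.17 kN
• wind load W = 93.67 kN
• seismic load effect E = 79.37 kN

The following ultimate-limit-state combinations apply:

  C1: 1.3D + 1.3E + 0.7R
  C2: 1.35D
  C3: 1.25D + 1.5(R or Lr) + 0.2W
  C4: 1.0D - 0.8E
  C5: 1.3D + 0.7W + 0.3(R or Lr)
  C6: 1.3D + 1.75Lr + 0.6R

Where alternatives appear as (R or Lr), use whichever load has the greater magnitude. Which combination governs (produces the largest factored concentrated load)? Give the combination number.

Combination 6

(R or Lr) → R = 130.17 kN.
C1: 1.3(69.40) + 1.3(79.37) + 0.7(130.17) = 284.52
C2: 1.35(69.40) = 93.69
C3: 1.25(69.40) + 1.5(130.17) + 0.2(93.67) = 300.74
C4: 1.0(69.40) - 0.8(79.37) = 5.90
C5: 1.3(69.40) + 0.7(93.67) + 0.3(130.17) = 194.84
C6: 1.3(69.40) + 1.75(115.66) + 0.6(130.17) = 370.73
The largest value is 370.73 kN from combination 6.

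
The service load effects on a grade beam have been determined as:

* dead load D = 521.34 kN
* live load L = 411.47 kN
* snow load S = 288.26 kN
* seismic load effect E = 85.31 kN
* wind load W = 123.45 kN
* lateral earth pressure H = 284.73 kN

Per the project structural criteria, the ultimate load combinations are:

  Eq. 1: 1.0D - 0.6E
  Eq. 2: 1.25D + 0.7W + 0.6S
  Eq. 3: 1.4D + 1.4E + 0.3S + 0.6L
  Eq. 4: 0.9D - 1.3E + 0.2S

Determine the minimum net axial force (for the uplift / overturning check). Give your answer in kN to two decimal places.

415.96 kN

Eq. 1: 1.0(521.34) - 0.6(85.31) = 521.34 - 51.19 = 470.15
Eq. 2: 1.25(521.34) + 0.7(123.45) + 0.6(288.26) = 911.05
Eq. 3: 1.4(521.34) + 1.4(85.31) + 0.3(288.26) + 0.6(411.47) = 729.88 + 119.43 + 86.48 + 246.88 = 1182.67
Eq. 4: 0.9(521.34) - 1.3(85.31) + 0.2(288.26) = 469.21 - 110.90 + 57.65 = 415.96
Combination 4 gives the minimum: 415.96 kN.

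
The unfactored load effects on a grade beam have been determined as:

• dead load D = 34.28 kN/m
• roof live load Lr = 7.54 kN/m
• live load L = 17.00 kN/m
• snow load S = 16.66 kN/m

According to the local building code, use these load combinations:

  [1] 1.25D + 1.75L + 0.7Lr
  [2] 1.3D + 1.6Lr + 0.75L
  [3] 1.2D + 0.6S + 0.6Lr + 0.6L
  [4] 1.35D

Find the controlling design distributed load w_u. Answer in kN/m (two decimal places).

[1] 1.25(34.28) + 1.75(17.00) + 0.7(7.54) = 42.85 + 29.75 + 5.28 = 77.88
[2] 1.3(34.28) + 1.6(7.54) + 0.75(17.00) = 69.38
[3] 1.2(34.28) + 0.6(16.66) + 0.6(7.54) + 0.6(17.00) = 41.14 + 10.00 + 4.52 + 10.20 = 65.86
[4] 1.35(34.28) = 46.28
Maximum is from combination 1.

77.88 kN/m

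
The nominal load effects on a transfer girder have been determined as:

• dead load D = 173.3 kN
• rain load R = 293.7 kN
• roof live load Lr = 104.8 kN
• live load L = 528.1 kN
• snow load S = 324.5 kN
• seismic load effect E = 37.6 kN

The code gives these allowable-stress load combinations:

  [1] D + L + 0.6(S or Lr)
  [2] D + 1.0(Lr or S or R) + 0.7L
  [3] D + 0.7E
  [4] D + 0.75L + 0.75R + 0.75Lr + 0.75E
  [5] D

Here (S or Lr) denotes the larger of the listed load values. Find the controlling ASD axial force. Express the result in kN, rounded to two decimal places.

(S or Lr) → S = 324.5 kN; (Lr or S or R) → S = 324.5 kN.
[1] 1.0(173.3) + 1.0(528.1) + 0.6(324.5) = 896.10
[2] 1.0(173.3) + 1.0(324.5) + 0.7(528.1) = 867.47
[3] 1.0(173.3) + 0.7(37.6) = 199.62
[4] 1.0(173.3) + 0.75(528.1) + 0.75(293.7) + 0.75(104.8) + 0.75(37.6) = 896.45
[5] 1.0(173.3) = 173.30
The controlling combination is 4, giving 896.45 kN.

896.45 kN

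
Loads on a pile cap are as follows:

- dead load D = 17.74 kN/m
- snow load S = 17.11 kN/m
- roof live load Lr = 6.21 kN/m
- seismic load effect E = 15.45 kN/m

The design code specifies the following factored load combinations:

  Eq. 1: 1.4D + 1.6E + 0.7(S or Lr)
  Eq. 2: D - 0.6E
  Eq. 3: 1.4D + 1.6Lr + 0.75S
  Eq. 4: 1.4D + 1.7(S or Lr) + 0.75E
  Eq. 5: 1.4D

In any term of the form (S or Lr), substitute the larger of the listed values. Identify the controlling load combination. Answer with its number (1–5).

(S or Lr) → S = 17.11 kN/m.
Eq. 1: 1.4(17.74) + 1.6(15.45) + 0.7(17.11) = 61.53
Eq. 2: 1.0(17.74) - 0.6(15.45) = 17.74 - 9.27 = 8.47
Eq. 3: 1.4(17.74) + 1.6(6.21) + 0.75(17.11) = 47.60
Eq. 4: 1.4(17.74) + 1.7(17.11) + 0.75(15.45) = 65.51
Eq. 5: 1.4(17.74) = 24.84
The largest value is 65.51 kN/m from combination 4.

Combination 4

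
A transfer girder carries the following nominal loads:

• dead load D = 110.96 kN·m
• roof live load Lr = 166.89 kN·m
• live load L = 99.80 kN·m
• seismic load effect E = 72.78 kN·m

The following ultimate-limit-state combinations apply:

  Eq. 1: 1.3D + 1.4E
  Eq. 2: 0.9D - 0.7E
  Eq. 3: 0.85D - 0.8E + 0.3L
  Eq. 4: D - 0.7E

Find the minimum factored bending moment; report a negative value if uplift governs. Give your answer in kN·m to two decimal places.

Eq. 1: 1.3(110.96) + 1.4(72.78) = 144.25 + 101.89 = 246.14
Eq. 2: 0.9(110.96) - 0.7(72.78) = 48.92
Eq. 3: 0.85(110.96) - 0.8(72.78) + 0.3(99.80) = 66.03
Eq. 4: 1.0(110.96) - 0.7(72.78) = 110.96 - 50.95 = 60.01
Combination 2 gives the minimum: 48.92 kN·m.

48.92 kN·m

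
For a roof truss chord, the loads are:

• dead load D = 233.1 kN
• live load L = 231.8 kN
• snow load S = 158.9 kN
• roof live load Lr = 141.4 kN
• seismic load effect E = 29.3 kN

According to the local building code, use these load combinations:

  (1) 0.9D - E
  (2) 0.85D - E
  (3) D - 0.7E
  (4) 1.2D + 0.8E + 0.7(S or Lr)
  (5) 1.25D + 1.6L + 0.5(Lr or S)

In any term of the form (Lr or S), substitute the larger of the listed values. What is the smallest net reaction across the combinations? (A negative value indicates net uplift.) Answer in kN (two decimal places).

(S or Lr) → S = 158.9 kN; (Lr or S) → S = 158.9 kN.
(1) 0.9(233.1) - 1.0(29.3) = 209.79 - 29.30 = 180.49
(2) 0.85(233.1) - 1.0(29.3) = 198.14 - 29.30 = 168.84
(3) 1.0(233.1) - 0.7(29.3) = 233.10 - 20.51 = 212.59
(4) 1.2(233.1) + 0.8(29.3) + 0.7(158.9) = 279.72 + 23.44 + 111.23 = 414.39
(5) 1.25(233.1) + 1.6(231.8) + 0.5(158.9) = 291.38 + 370.88 + 79.45 = 741.71
Combination 2 gives the minimum: 168.84 kN.

168.84 kN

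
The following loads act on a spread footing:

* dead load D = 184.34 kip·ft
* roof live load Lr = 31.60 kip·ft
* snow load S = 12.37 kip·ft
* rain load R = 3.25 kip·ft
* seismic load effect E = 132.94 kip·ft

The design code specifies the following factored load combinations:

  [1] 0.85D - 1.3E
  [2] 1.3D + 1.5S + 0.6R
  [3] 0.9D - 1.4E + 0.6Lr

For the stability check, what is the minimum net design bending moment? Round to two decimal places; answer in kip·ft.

[1] 0.85(184.34) - 1.3(132.94) = 156.69 - 172.82 = -16.13
[2] 1.3(184.34) + 1.5(12.37) + 0.6(3.25) = 239.64 + 18.56 + 1.95 = 260.15
[3] 0.9(184.34) - 1.4(132.94) + 0.6(31.60) = 165.91 - 186.12 + 18.96 = -1.25
Combination 1 gives the minimum: -16.13 kip·ft.

-16.13 kip·ft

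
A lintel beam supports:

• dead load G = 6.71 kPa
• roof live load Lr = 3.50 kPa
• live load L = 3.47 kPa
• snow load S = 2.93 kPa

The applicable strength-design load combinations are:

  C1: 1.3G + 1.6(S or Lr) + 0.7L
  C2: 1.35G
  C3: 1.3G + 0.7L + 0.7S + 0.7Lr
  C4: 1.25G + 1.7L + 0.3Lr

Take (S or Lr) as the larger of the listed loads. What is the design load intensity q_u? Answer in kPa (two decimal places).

(S or Lr) → Lr = 3.50 kPa.
C1: 1.3(6.71) + 1.6(3.50) + 0.7(3.47) = 16.75
C2: 1.35(6.71) = 9.06
C3: 1.3(6.71) + 0.7(3.47) + 0.7(2.93) + 0.7(3.50) = 15.65
C4: 1.25(6.71) + 1.7(3.47) + 0.3(3.50) = 15.34
Combination 1 governs: q_u = 16.75 kPa.

16.75 kPa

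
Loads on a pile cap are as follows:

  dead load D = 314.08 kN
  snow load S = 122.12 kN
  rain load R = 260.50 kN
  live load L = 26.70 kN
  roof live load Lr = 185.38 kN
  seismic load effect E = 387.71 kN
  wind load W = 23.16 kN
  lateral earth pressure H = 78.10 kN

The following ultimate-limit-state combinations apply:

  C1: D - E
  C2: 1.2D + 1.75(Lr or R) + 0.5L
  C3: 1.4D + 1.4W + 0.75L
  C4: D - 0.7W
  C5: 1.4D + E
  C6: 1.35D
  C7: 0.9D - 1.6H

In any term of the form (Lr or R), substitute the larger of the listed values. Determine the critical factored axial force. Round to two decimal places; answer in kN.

846.12 kN

(Lr or R) → R = 260.50 kN.
C1: 1.0(314.08) - 1.0(387.71) = 314.08 - 387.71 = -73.63
C2: 1.2(314.08) + 1.75(260.50) + 0.5(26.70) = 846.12
C3: 1.4(314.08) + 1.4(23.16) + 0.75(26.70) = 439.71 + 32.42 + 20.03 = 492.16
C4: 1.0(314.08) - 0.7(23.16) = 314.08 - 16.21 = 297.87
C5: 1.4(314.08) + 1.0(387.71) = 439.71 + 387.71 = 827.42
C6: 1.35(314.08) = 424.01
C7: 0.9(314.08) - 1.6(78.10) = 282.67 - 124.96 = 157.71
Maximum is from combination 2.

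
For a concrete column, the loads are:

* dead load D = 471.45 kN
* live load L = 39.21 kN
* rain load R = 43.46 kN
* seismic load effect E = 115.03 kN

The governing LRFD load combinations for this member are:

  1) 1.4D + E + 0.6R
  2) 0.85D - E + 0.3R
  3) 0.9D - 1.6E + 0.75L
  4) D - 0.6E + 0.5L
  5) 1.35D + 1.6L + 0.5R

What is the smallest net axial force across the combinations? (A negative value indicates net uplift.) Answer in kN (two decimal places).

1) 1.4(471.45) + 1.0(115.03) + 0.6(43.46) = 801.14
2) 0.85(471.45) - 1.0(115.03) + 0.3(43.46) = 298.74
3) 0.9(471.45) - 1.6(115.03) + 0.75(39.21) = 269.66
4) 1.0(471.45) - 0.6(115.03) + 0.5(39.21) = 422.04
5) 1.35(471.45) + 1.6(39.21) + 0.5(43.46) = 720.92
Combination 3 gives the minimum: 269.66 kN.

269.66 kN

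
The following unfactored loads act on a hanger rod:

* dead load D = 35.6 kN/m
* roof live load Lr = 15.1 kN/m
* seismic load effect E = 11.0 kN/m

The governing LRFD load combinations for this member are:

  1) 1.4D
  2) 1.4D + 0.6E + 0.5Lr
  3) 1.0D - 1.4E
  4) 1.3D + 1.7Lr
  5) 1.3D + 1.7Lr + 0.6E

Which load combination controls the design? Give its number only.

1) 1.4(35.6) = 49.8
2) 1.4(35.6) + 0.6(11.0) + 0.5(15.1) = 49.8 + 6.6 + 7.6 = 64.0
3) 1.0(35.6) - 1.4(11.0) = 35.6 - 15.4 = 20.2
4) 1.3(35.6) + 1.7(15.1) = 46.3 + 25.7 = 72.0
5) 1.3(35.6) + 1.7(15.1) + 0.6(11.0) = 46.3 + 25.7 + 6.6 = 78.6
The largest value is 78.6 kN/m from combination 5.

Combination 5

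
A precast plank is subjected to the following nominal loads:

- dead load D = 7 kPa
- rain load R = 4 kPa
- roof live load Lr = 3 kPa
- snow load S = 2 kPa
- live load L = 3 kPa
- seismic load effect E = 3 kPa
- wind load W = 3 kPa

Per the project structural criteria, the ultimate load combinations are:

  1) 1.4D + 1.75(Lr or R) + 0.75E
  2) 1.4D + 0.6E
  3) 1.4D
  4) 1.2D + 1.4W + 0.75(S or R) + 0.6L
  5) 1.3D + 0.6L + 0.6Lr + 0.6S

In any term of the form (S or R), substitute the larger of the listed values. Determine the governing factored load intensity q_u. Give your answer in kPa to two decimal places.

19.05 kPa

(Lr or R) → R = 4 kPa; (S or R) → R = 4 kPa.
1) 1.4(7) + 1.75(4) + 0.75(3) = 9.80 + 7.00 + 2.25 = 19.05
2) 1.4(7) + 0.6(3) = 9.80 + 1.80 = 11.60
3) 1.4(7) = 9.80
4) 1.2(7) + 1.4(3) + 0.75(4) + 0.6(3) = 8.40 + 4.20 + 3.00 + 1.80 = 17.40
5) 1.3(7) + 0.6(3) + 0.6(3) + 0.6(2) = 9.10 + 1.80 + 1.80 + 1.20 = 13.90
Combination 1 governs: q_u = 19.05 kPa.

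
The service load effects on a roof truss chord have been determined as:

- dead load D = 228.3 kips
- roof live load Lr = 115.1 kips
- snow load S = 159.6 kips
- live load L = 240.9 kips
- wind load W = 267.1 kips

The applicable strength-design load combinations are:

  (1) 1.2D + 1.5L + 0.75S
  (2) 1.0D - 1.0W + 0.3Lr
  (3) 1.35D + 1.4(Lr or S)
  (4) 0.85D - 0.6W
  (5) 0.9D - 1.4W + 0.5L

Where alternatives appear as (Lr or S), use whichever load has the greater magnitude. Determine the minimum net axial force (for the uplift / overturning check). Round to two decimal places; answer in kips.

(Lr or S) → S = 159.6 kips.
(1) 1.2(228.3) + 1.5(240.9) + 0.75(159.6) = 755.01
(2) 1.0(228.3) - 1.0(267.1) + 0.3(115.1) = -4.27
(3) 1.35(228.3) + 1.4(159.6) = 531.65
(4) 0.85(228.3) - 0.6(267.1) = 33.80
(5) 0.9(228.3) - 1.4(267.1) + 0.5(240.9) = -48.02
Combination 5 gives the minimum: -48.02 kips.

-48.02 kips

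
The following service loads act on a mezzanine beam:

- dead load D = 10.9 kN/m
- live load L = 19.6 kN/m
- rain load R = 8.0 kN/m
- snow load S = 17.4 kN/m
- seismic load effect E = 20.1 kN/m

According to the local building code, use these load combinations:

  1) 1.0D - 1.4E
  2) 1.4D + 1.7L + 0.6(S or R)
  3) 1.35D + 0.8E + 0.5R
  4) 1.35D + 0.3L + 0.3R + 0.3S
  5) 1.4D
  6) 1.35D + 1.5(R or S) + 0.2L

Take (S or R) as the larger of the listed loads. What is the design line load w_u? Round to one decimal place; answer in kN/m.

59.0 kN/m

(S or R) → S = 17.4 kN/m; (R or S) → S = 17.4 kN/m.
1) 1.0(10.9) - 1.4(20.1) = 10.9 - 28.1 = -17.2
2) 1.4(10.9) + 1.7(19.6) + 0.6(17.4) = 15.3 + 33.3 + 10.4 = 59.0
3) 1.35(10.9) + 0.8(20.1) + 0.5(8.0) = 14.7 + 16.1 + 4.0 = 34.8
4) 1.35(10.9) + 0.3(19.6) + 0.3(8.0) + 0.3(17.4) = 14.7 + 5.9 + 2.4 + 5.2 = 28.2
5) 1.4(10.9) = 15.3
6) 1.35(10.9) + 1.5(17.4) + 0.2(19.6) = 14.7 + 26.1 + 3.9 = 44.7
Combination 2 governs: w_u = 59.0 kN/m.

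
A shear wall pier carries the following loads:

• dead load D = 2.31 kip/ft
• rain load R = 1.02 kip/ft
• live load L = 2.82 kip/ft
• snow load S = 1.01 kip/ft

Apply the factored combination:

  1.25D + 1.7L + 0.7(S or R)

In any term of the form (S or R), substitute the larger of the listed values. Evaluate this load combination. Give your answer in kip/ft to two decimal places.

8.40 kip/ft

(S or R) → R = 1.02 kip/ft.
1.25(2.31) + 1.7(2.82) + 0.7(1.02) = 8.40
w_u = 8.40 kip/ft.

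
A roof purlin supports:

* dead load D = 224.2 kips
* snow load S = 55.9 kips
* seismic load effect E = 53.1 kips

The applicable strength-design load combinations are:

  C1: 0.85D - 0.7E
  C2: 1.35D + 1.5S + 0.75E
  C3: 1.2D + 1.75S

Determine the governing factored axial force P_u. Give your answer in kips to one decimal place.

426.3 kips

C1: 0.85(224.2) - 0.7(53.1) = 153.4
C2: 1.35(224.2) + 1.5(55.9) + 0.75(53.1) = 426.3
C3: 1.2(224.2) + 1.75(55.9) = 366.9
Combination 2 governs: P_u = 426.3 kips.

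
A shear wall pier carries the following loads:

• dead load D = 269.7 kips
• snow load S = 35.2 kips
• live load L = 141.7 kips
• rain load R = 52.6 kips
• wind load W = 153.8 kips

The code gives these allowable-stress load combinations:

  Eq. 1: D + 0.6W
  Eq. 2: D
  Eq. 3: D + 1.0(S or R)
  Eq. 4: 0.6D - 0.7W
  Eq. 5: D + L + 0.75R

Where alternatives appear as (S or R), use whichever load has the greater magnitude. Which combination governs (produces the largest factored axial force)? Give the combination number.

(S or R) → R = 52.6 kips.
Eq. 1: 1.0(269.7) + 0.6(153.8) = 269.70 + 92.28 = 361.98
Eq. 2: 1.0(269.7) = 269.70
Eq. 3: 1.0(269.7) + 1.0(52.6) = 269.70 + 52.60 = 322.30
Eq. 4: 0.6(269.7) - 0.7(153.8) = 161.82 - 107.66 = 54.16
Eq. 5: 1.0(269.7) + 1.0(141.7) + 0.75(52.6) = 269.70 + 141.70 + 39.45 = 450.85
The largest value is 450.85 kips from combination 5.

Combination 5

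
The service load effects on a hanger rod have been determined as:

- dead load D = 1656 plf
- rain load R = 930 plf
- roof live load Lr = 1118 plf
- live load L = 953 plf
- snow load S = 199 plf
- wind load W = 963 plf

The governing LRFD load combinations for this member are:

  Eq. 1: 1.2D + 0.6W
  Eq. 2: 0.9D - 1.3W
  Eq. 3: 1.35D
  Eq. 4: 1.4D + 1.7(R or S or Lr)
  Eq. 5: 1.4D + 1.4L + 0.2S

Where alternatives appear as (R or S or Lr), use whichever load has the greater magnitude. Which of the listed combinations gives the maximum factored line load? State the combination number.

Combination 4

(R or S or Lr) → Lr = 1118 plf.
Eq. 1: 1.2(1656) + 0.6(963) = 1987.20 + 577.80 = 2565.00
Eq. 2: 0.9(1656) - 1.3(963) = 1490.40 - 1251.90 = 238.50
Eq. 3: 1.35(1656) = 2235.60
Eq. 4: 1.4(1656) + 1.7(1118) = 2318.40 + 1900.60 = 4219.00
Eq. 5: 1.4(1656) + 1.4(953) + 0.2(199) = 2318.40 + 1334.20 + 39.80 = 3692.40
The largest value is 4219.00 plf from combination 4.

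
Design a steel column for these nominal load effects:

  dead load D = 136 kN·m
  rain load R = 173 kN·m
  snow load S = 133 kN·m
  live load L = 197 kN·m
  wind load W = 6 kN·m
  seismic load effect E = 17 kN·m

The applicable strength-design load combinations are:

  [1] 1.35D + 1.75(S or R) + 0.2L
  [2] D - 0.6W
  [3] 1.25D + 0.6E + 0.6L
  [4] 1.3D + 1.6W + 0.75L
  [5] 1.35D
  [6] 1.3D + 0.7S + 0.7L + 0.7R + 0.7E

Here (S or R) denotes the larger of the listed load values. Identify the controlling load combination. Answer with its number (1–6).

(S or R) → R = 173 kN·m.
[1] 1.35(136) + 1.75(173) + 0.2(197) = 183.6 + 302.8 + 39.4 = 525.8
[2] 1.0(136) - 0.6(6) = 136.0 - 3.6 = 132.4
[3] 1.25(136) + 0.6(17) + 0.6(197) = 170.0 + 10.2 + 118.2 = 298.4
[4] 1.3(136) + 1.6(6) + 0.75(197) = 176.8 + 9.6 + 147.8 = 334.2
[5] 1.35(136) = 183.6
[6] 1.3(136) + 0.7(133) + 0.7(197) + 0.7(173) + 0.7(17) = 176.8 + 93.1 + 137.9 + 121.1 + 11.9 = 540.8
The largest value is 540.8 kN·m from combination 6.

Combination 6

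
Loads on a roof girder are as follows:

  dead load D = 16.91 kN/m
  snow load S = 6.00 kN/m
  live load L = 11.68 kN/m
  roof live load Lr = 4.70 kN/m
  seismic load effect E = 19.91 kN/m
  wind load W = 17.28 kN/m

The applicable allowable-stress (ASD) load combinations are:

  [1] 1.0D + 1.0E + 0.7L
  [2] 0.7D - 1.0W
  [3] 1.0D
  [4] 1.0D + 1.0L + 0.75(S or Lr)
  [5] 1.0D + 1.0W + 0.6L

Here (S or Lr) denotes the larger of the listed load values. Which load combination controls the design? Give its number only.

Combination 1

(S or Lr) → S = 6.00 kN/m.
[1] 1.0(16.91) + 1.0(19.91) + 0.7(11.68) = 16.91 + 19.91 + 8.18 = 45.00
[2] 0.7(16.91) - 1.0(17.28) = 11.84 - 17.28 = -5.44
[3] 1.0(16.91) = 16.91
[4] 1.0(16.91) + 1.0(11.68) + 0.75(6.00) = 16.91 + 11.68 + 4.50 = 33.09
[5] 1.0(16.91) + 1.0(17.28) + 0.6(11.68) = 16.91 + 17.28 + 7.01 = 41.20
The largest value is 45.00 kN/m from combination 1.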